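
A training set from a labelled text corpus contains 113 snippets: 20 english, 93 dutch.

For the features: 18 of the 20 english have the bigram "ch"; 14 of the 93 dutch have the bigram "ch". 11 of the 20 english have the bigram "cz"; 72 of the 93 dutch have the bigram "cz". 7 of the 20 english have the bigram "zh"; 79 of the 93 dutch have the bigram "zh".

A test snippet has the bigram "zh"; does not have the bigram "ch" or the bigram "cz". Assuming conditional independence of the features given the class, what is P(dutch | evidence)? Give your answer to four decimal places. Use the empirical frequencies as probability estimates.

0.9796

english: (20/113) × (2/20) × (9/20) × (7/20) ≈ 0.00278761
dutch: (93/113) × (79/93) × (21/93) × (79/93) ≈ 0.1341
P(dutch | x) = 0.1341 / 0.13688761 ≈ 0.9796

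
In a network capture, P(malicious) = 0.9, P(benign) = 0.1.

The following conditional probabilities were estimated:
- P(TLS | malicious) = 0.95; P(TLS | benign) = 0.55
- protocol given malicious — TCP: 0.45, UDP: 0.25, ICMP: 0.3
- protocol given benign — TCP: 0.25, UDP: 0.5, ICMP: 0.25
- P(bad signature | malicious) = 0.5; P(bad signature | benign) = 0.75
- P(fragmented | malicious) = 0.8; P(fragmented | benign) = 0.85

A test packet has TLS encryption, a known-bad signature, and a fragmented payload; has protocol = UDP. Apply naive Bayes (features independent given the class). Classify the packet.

malicious: 0.9 × 0.95 × 0.25 × 0.5 × 0.8 = 0.0855
benign: 0.1 × 0.55 × 0.5 × 0.75 × 0.85 = 0.01753125
Highest score → malicious.

malicious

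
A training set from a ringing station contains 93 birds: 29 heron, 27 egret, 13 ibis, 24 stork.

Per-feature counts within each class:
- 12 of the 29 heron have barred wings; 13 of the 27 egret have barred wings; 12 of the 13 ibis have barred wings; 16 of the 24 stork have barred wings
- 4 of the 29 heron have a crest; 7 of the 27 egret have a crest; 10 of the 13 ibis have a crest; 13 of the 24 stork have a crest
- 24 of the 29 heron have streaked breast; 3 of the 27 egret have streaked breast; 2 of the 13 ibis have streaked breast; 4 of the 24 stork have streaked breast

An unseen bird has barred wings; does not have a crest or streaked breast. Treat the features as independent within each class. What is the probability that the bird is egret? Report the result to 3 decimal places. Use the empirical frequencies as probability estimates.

heron: (29/93) × (12/29) × (25/29) × (5/29) ≈ 0.0191784
egret: (27/93) × (13/27) × (20/27) × (24/27) ≈ 0.0920395
ibis: (13/93) × (12/13) × (3/13) × (11/13) ≈ 0.0251956
stork: (24/93) × (16/24) × (11/24) × (20/24) ≈ 0.0657109
P(egret | x) = 0.0920395 / 0.2021244 ≈ 0.455

0.455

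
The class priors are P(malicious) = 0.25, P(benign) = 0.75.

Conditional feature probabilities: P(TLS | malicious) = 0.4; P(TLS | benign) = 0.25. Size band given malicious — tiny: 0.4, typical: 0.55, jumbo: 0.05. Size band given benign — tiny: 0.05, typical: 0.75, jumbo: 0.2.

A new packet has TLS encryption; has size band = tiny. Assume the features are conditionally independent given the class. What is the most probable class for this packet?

malicious: 0.25 × 0.4 × 0.4 = 0.04
benign: 0.75 × 0.25 × 0.05 = 0.009375
Highest score → malicious.

malicious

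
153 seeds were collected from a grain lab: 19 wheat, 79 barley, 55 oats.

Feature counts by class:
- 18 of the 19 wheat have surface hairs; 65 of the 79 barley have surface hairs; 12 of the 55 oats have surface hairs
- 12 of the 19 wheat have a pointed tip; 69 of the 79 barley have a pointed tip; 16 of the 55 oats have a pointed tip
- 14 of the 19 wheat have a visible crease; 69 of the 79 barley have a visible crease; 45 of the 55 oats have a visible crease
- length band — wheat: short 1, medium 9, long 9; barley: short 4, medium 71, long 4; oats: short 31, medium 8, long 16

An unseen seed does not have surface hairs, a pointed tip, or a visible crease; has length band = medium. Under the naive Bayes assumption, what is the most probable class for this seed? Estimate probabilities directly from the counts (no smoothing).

wheat: (19/153) × (1/19) × (7/19) × (5/19) × (9/19) ≈ 0.000300164
barley: (79/153) × (14/79) × (10/79) × (10/79) × (71/79) ≈ 0.00131769
oats: (55/153) × (43/55) × (39/55) × (10/55) × (8/55) ≈ 0.0052704
Highest score → oats.

oats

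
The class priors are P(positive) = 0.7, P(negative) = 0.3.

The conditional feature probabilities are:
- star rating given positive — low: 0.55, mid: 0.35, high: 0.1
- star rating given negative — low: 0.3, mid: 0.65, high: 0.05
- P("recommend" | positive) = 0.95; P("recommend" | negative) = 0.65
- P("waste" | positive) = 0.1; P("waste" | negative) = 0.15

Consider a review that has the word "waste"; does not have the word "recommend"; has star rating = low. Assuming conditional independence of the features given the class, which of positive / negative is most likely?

negative

positive: 0.7 × 0.55 × (1−0.95) × 0.1 = 0.001925
negative: 0.3 × 0.3 × (1−0.65) × 0.15 = 0.004725
Highest score → negative.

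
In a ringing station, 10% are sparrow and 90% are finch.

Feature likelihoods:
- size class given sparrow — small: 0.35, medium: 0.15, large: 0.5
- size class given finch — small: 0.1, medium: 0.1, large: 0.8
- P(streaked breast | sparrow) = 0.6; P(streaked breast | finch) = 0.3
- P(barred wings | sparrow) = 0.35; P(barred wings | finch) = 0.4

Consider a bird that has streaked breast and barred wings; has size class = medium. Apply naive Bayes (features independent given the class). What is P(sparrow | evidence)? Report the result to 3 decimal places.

0.226

sparrow: 0.1 × 0.15 × 0.6 × 0.35 = 0.00315
finch: 0.9 × 0.1 × 0.3 × 0.4 = 0.0108
P(sparrow | x) = 0.00315 / 0.01395 ≈ 0.226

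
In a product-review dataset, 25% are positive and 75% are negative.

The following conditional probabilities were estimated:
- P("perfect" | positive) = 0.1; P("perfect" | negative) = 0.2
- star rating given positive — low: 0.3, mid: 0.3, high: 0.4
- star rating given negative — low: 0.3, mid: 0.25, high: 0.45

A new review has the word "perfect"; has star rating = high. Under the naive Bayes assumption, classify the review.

negative

positive: 0.25 × 0.1 × 0.4 = 0.01
negative: 0.75 × 0.2 × 0.45 = 0.0675
Highest score → negative.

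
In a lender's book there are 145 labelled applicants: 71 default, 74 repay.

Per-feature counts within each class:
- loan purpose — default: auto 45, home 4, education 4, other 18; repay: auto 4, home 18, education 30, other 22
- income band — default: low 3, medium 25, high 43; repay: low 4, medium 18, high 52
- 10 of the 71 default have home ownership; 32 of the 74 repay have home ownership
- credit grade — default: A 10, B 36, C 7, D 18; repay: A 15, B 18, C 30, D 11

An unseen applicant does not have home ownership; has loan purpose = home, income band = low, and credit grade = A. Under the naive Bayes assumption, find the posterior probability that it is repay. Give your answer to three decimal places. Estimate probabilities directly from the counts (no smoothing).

0.846

default: (71/145) × (4/71) × (3/71) × (61/71) × (10/71) ≈ 0.000141048
repay: (74/145) × (18/74) × (4/74) × (42/74) × (15/74) ≈ 0.000771987
P(repay | x) = 0.000771987 / 0.000913035 ≈ 0.846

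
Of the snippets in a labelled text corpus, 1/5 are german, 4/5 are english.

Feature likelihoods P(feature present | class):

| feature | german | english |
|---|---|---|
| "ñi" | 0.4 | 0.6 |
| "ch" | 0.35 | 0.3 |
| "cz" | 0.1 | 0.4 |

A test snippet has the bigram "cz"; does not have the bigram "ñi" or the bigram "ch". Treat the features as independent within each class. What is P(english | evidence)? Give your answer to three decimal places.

german: 0.2 × (1−0.4) × (1−0.35) × 0.1 = 0.0078
english: 0.8 × (1−0.6) × (1−0.3) × 0.4 = 0.0896
P(english | x) = 0.0896 / 0.0974 ≈ 0.920

0.920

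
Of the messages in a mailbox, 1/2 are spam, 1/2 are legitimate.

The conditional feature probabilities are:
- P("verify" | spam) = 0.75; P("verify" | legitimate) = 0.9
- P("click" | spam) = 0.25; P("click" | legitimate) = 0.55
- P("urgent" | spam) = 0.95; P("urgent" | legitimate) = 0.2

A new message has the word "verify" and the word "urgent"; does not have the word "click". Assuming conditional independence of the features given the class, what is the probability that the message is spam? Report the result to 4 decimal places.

0.8684

spam: 0.5 × 0.75 × (1−0.25) × 0.95 = 0.2671875
legitimate: 0.5 × 0.9 × (1−0.55) × 0.2 = 0.0405
P(spam | x) = 0.2671875 / 0.3076875 ≈ 0.8684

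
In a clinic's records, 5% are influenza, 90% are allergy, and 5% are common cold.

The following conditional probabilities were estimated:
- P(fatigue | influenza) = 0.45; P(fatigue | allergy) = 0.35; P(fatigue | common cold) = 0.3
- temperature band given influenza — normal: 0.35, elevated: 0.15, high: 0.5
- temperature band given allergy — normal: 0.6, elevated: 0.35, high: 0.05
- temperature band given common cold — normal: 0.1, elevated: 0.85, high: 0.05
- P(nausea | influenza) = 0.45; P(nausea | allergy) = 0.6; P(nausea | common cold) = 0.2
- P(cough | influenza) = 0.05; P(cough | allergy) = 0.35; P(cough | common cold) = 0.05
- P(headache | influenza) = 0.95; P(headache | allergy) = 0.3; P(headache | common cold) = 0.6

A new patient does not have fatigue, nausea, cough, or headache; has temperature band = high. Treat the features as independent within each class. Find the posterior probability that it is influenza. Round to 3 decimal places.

influenza: 0.05 × (1−0.45) × 0.5 × (1−0.45) × (1−0.05) × (1−0.95) = 0.00035921875
allergy: 0.9 × (1−0.35) × 0.05 × (1−0.6) × (1−0.35) × (1−0.3) = 0.0053235
common cold: 0.05 × (1−0.3) × 0.05 × (1−0.2) × (1−0.05) × (1−0.6) = 0.000532
P(influenza | x) = 0.00035921875 / 0.00621471875 ≈ 0.058

0.058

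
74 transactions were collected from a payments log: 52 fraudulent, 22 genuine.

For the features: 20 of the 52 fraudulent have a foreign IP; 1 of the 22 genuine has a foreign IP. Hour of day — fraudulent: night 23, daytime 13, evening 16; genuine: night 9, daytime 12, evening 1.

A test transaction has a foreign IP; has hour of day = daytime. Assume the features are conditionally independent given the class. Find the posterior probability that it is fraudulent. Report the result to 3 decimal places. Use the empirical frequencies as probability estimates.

0.902

fraudulent: (52/74) × (20/52) × (13/52) ≈ 0.0675676
genuine: (22/74) × (1/22) × (12/22) ≈ 0.00737101
P(fraudulent | x) = 0.0675676 / 0.07493861 ≈ 0.902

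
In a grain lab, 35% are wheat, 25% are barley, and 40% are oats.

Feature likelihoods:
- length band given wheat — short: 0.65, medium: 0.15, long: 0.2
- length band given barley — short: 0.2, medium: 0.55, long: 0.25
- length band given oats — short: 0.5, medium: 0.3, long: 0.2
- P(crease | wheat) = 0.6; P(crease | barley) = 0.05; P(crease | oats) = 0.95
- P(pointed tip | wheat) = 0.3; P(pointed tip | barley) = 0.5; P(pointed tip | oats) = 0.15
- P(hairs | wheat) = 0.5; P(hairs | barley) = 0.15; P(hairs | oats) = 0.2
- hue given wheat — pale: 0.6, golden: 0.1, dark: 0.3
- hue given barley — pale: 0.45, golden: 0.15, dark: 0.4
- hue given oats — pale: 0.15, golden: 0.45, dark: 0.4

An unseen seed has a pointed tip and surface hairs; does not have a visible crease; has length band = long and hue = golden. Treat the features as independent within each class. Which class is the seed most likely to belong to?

barley

wheat: 0.35 × 0.2 × (1−0.6) × 0.3 × 0.5 × 0.1 = 0.00042
barley: 0.25 × 0.25 × (1−0.05) × 0.5 × 0.15 × 0.15 = 0.00066796875
oats: 0.4 × 0.2 × (1−0.95) × 0.15 × 0.2 × 0.45 = 0.000054
Highest score → barley.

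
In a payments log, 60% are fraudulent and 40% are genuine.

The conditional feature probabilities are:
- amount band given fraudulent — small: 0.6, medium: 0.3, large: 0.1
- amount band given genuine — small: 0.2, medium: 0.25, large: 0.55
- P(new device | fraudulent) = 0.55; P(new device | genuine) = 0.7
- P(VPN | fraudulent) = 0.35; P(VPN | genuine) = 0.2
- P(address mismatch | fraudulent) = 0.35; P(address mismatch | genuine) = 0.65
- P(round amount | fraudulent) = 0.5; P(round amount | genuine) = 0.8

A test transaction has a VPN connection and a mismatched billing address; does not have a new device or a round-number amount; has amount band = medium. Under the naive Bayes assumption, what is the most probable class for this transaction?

fraudulent

fraudulent: 0.6 × 0.3 × (1−0.55) × 0.35 × 0.35 × (1−0.5) = 0.00496125
genuine: 0.4 × 0.25 × (1−0.7) × 0.2 × 0.65 × (1−0.8) = 0.00078
Highest score → fraudulent.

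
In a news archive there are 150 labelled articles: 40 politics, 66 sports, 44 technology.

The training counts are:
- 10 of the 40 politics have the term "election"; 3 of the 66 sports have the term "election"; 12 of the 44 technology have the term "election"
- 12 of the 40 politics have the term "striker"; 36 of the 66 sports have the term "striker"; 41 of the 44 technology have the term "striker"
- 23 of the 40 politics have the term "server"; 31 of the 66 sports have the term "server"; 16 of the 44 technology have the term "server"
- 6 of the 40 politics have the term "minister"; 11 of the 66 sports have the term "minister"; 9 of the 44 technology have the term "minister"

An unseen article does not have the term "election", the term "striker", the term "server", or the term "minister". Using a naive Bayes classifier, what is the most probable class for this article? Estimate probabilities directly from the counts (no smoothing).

sports

politics: (40/150) × (30/40) × (28/40) × (17/40) × (34/40) = 0.050575
sports: (66/150) × (63/66) × (30/66) × (35/66) × (55/66) ≈ 0.0843664
technology: (44/150) × (32/44) × (3/44) × (28/44) × (35/44) ≈ 0.00736289
Highest score → sports.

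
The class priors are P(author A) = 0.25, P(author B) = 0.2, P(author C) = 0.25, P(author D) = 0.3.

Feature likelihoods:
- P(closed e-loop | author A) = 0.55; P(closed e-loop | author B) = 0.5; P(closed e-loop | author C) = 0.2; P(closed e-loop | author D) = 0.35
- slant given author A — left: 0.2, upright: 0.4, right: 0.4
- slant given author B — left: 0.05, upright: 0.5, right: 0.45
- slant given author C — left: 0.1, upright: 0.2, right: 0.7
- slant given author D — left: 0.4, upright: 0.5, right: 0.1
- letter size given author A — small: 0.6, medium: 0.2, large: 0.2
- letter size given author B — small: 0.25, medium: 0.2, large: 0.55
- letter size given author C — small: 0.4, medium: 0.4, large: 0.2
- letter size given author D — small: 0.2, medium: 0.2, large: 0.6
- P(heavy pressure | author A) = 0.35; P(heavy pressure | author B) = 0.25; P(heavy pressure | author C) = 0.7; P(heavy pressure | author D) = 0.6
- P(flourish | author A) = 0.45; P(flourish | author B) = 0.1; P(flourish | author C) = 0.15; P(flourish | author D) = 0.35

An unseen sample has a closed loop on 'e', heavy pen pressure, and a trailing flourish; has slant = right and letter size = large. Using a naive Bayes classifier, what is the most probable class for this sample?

author A: 0.25 × 0.55 × 0.4 × 0.2 × 0.35 × 0.45 = 0.0017325
author B: 0.2 × 0.5 × 0.45 × 0.55 × 0.25 × 0.1 = 0.00061875
author C: 0.25 × 0.2 × 0.7 × 0.2 × 0.7 × 0.15 = 0.000735
author D: 0.3 × 0.35 × 0.1 × 0.6 × 0.6 × 0.35 = 0.001323
Highest score → author A.

author A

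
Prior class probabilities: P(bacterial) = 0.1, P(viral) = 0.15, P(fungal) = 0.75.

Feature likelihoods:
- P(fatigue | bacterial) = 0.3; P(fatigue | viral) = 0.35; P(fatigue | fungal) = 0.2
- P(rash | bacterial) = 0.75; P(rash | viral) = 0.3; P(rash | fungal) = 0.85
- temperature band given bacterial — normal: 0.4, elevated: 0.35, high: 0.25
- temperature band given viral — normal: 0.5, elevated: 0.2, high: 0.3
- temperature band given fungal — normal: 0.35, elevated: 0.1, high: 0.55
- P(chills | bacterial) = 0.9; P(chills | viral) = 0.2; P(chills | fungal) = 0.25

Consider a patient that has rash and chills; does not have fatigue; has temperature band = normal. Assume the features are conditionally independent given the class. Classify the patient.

fungal

bacterial: 0.1 × (1−0.3) × 0.75 × 0.4 × 0.9 = 0.0189
viral: 0.15 × (1−0.35) × 0.3 × 0.5 × 0.2 = 0.002925
fungal: 0.75 × (1−0.2) × 0.85 × 0.35 × 0.25 = 0.044625
Highest score → fungal.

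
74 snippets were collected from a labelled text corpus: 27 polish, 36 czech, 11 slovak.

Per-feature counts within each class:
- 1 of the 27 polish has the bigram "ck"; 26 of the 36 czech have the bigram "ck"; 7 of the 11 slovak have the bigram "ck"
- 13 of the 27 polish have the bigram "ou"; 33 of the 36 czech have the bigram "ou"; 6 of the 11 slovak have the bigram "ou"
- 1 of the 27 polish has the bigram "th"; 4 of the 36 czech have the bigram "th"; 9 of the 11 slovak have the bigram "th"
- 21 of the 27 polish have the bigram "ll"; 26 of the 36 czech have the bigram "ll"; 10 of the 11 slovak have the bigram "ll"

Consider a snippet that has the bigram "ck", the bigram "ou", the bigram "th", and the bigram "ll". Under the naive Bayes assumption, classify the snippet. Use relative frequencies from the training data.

slovak

polish: (27/74) × (1/27) × (13/27) × (1/27) × (21/27) ≈ 0.00018743
czech: (36/74) × (26/36) × (33/36) × (4/36) × (26/36) ≈ 0.0258453
slovak: (11/74) × (7/11) × (6/11) × (9/11) × (10/11) ≈ 0.038378
Highest score → slovak.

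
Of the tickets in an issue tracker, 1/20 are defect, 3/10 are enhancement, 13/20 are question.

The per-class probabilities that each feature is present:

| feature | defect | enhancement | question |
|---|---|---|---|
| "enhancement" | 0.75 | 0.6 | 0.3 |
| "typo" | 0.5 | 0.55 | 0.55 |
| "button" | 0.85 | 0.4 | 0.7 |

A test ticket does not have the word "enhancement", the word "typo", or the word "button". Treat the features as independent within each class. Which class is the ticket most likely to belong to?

defect: 0.05 × (1−0.75) × (1−0.5) × (1−0.85) = 0.0009375
enhancement: 0.3 × (1−0.6) × (1−0.55) × (1−0.4) = 0.0324
question: 0.65 × (1−0.3) × (1−0.55) × (1−0.7) = 0.061425
Highest score → question.

question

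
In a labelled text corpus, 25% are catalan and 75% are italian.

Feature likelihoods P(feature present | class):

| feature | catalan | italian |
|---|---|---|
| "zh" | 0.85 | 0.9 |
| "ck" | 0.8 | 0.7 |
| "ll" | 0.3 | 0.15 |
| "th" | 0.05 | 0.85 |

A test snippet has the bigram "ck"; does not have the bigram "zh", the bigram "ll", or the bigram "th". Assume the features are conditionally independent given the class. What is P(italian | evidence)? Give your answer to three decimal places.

0.251

catalan: 0.25 × (1−0.85) × 0.8 × (1−0.3) × (1−0.05) = 0.01995
italian: 0.75 × (1−0.9) × 0.7 × (1−0.15) × (1−0.85) = 0.00669375
P(italian | x) = 0.00669375 / 0.02664375 ≈ 0.251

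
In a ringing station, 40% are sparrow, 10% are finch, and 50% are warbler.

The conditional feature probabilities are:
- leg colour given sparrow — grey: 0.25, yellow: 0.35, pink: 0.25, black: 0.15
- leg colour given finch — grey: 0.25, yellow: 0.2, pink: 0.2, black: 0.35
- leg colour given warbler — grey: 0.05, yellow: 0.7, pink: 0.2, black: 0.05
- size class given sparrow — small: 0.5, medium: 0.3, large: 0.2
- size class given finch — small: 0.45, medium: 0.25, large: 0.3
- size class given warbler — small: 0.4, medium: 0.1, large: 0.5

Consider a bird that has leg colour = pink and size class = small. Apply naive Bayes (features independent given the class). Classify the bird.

sparrow: 0.4 × 0.25 × 0.5 = 0.05
finch: 0.1 × 0.2 × 0.45 = 0.009
warbler: 0.5 × 0.2 × 0.4 = 0.04
Highest score → sparrow.

sparrow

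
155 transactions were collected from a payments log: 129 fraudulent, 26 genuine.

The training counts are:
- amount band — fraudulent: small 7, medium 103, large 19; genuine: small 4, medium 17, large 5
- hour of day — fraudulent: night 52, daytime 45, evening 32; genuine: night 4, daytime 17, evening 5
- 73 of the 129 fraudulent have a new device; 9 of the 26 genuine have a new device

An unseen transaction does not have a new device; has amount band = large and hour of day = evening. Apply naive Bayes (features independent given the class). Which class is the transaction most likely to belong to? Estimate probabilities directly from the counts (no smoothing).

fraudulent

fraudulent: (129/155) × (19/129) × (32/129) × (56/129) ≈ 0.0132002
genuine: (26/155) × (5/26) × (5/26) × (17/26) ≈ 0.00405612
Highest score → fraudulent.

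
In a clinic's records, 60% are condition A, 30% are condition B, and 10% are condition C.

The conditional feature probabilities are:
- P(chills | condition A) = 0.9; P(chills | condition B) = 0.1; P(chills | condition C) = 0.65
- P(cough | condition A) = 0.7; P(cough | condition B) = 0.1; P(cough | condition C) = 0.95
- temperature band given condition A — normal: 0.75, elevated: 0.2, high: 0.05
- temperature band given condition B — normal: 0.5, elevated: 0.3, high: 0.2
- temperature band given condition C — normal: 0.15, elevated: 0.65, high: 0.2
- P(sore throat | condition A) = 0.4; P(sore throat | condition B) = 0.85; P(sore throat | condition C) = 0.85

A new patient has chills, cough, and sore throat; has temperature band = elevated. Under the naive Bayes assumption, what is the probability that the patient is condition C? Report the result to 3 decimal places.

0.524

condition A: 0.6 × 0.9 × 0.7 × 0.2 × 0.4 = 0.03024
condition B: 0.3 × 0.1 × 0.1 × 0.3 × 0.85 = 0.000765
condition C: 0.1 × 0.65 × 0.95 × 0.65 × 0.85 = 0.034116875
P(condition C | x) = 0.034116875 / 0.065121875 ≈ 0.524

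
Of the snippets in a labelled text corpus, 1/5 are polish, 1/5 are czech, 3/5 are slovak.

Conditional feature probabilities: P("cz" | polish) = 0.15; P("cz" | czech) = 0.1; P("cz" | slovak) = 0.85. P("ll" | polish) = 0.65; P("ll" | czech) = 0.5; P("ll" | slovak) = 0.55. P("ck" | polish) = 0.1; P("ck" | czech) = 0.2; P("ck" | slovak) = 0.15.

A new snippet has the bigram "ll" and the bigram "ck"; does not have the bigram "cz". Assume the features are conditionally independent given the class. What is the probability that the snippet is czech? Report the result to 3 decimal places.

polish: 0.2 × (1−0.15) × 0.65 × 0.1 = 0.01105
czech: 0.2 × (1−0.1) × 0.5 × 0.2 = 0.018
slovak: 0.6 × (1−0.85) × 0.55 × 0.15 = 0.007425
P(czech | x) = 0.018 / 0.036475 ≈ 0.493

0.493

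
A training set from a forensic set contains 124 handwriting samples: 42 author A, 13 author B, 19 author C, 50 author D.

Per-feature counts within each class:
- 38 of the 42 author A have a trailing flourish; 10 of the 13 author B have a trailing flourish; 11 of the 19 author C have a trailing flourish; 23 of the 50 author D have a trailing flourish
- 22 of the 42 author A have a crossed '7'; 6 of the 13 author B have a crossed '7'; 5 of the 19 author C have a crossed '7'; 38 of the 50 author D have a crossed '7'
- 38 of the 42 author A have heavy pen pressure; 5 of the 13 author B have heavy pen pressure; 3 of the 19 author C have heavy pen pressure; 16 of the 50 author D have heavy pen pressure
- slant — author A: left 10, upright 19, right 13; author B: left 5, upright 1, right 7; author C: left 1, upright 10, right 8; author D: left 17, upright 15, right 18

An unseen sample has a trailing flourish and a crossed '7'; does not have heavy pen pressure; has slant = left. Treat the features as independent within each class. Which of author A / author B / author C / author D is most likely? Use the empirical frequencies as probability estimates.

author D

author A: (42/124) × (38/42) × (22/42) × (4/42) × (10/42) ≈ 0.00363996
author B: (13/124) × (10/13) × (6/13) × (8/13) × (5/13) ≈ 0.00880967
author C: (19/124) × (11/19) × (5/19) × (16/19) × (1/19) ≈ 0.00103467
author D: (50/124) × (23/50) × (38/50) × (34/50) × (17/50) ≈ 0.0325917
Highest score → author D.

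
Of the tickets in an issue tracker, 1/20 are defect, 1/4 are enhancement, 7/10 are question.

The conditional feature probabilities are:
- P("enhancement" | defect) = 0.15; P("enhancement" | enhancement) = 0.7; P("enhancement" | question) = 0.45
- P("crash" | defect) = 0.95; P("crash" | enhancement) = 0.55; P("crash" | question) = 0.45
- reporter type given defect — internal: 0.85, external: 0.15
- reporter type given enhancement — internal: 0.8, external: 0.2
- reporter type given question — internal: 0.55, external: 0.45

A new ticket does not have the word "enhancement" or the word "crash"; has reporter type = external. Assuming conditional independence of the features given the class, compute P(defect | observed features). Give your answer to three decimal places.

0.003

defect: 0.05 × (1−0.15) × (1−0.95) × 0.15 = 0.00031875
enhancement: 0.25 × (1−0.7) × (1−0.55) × 0.2 = 0.00675
question: 0.7 × (1−0.45) × (1−0.45) × 0.45 = 0.0952875
P(defect | x) = 0.00031875 / 0.10235625 ≈ 0.003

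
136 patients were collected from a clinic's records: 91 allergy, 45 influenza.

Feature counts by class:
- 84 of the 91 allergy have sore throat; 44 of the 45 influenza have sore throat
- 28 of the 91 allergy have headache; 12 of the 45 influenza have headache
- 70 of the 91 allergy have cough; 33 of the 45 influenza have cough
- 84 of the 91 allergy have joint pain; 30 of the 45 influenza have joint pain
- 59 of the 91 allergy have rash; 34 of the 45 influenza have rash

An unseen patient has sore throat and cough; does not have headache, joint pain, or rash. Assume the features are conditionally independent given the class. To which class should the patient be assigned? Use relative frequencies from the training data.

influenza

allergy: (91/136) × (84/91) × (63/91) × (70/91) × (7/91) × (32/91) ≈ 0.00889737
influenza: (45/136) × (44/45) × (33/45) × (33/45) × (15/45) × (11/45) ≈ 0.0141767
Highest score → influenza.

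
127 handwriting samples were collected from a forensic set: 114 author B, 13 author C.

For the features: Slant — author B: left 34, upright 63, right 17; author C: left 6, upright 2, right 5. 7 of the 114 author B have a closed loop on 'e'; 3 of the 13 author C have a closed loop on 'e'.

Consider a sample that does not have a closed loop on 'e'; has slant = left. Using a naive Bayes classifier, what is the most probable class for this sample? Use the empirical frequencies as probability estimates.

author B

author B: (114/127) × (34/114) × (107/114) ≈ 0.251278
author C: (13/127) × (6/13) × (10/13) ≈ 0.0363416
Highest score → author B.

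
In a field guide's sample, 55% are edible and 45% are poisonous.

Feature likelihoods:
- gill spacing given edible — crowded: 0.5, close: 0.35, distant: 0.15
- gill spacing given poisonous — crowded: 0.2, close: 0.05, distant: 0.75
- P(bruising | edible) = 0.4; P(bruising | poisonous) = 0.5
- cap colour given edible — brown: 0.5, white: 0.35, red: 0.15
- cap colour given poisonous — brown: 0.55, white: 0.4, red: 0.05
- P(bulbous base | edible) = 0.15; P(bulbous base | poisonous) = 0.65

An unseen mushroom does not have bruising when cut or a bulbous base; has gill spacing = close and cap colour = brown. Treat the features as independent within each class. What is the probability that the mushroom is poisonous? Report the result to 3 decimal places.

edible: 0.55 × 0.35 × (1−0.4) × 0.5 × (1−0.15) = 0.0490875
poisonous: 0.45 × 0.05 × (1−0.5) × 0.55 × (1−0.65) = 0.002165625
P(poisonous | x) = 0.002165625 / 0.051253125 ≈ 0.042

0.042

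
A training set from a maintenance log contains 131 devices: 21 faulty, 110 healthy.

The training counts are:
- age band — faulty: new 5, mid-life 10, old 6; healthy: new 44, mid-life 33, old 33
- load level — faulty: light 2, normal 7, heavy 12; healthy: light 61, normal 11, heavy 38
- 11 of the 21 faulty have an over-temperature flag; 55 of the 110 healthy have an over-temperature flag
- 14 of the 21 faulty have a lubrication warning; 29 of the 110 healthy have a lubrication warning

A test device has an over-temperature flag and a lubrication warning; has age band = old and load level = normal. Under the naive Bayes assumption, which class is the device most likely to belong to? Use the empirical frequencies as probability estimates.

faulty: (21/131) × (6/21) × (7/21) × (11/21) × (14/21) ≈ 0.00533139
healthy: (110/131) × (33/110) × (11/110) × (55/110) × (29/110) ≈ 0.00332061
Highest score → faulty.

faulty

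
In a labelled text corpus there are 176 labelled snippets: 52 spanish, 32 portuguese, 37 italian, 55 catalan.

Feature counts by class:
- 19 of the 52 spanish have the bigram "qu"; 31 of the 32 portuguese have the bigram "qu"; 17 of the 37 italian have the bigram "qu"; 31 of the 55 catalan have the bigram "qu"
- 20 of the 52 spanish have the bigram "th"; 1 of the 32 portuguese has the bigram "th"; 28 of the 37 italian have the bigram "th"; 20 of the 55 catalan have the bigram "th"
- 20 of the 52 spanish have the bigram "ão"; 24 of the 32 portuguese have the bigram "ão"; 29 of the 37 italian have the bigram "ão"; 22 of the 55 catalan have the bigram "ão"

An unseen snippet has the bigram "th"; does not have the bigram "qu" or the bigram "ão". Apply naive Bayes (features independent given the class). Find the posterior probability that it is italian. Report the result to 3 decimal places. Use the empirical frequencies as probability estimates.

0.200

spanish: (52/176) × (33/52) × (20/52) × (32/52) ≈ 0.0443787
portuguese: (32/176) × (1/32) × (1/32) × (8/32) ≈ 0.0000443892
italian: (37/176) × (20/37) × (28/37) × (8/37) ≈ 0.0185935
catalan: (55/176) × (24/55) × (20/55) × (33/55) ≈ 0.0297521
P(italian | x) = 0.0185935 / 0.0927686892 ≈ 0.200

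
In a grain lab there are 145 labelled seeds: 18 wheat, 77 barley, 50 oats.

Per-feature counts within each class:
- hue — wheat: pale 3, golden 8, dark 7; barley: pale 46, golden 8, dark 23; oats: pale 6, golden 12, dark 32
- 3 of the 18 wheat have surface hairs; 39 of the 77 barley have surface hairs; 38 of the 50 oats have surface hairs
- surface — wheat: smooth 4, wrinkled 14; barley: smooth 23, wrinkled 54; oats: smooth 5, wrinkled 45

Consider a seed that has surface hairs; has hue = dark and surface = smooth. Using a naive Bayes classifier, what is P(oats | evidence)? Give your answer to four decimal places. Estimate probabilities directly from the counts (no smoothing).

wheat: (18/145) × (7/18) × (3/18) × (4/18) ≈ 0.00178799
barley: (77/145) × (23/77) × (39/77) × (23/77) ≈ 0.0239978
oats: (50/145) × (32/50) × (38/50) × (5/50) ≈ 0.0167724
P(oats | x) = 0.0167724 / 0.04255819 ≈ 0.3941

0.3941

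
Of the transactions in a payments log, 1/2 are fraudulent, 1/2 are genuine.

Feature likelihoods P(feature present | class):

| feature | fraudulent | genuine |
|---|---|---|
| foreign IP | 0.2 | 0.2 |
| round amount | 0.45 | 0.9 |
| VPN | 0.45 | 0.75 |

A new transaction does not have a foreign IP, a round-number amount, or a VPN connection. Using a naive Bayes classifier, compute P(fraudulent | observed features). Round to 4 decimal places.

0.9237

fraudulent: 0.5 × (1−0.2) × (1−0.45) × (1−0.45) = 0.121
genuine: 0.5 × (1−0.2) × (1−0.9) × (1−0.75) = 0.01
P(fraudulent | x) = 0.121 / 0.131 ≈ 0.9237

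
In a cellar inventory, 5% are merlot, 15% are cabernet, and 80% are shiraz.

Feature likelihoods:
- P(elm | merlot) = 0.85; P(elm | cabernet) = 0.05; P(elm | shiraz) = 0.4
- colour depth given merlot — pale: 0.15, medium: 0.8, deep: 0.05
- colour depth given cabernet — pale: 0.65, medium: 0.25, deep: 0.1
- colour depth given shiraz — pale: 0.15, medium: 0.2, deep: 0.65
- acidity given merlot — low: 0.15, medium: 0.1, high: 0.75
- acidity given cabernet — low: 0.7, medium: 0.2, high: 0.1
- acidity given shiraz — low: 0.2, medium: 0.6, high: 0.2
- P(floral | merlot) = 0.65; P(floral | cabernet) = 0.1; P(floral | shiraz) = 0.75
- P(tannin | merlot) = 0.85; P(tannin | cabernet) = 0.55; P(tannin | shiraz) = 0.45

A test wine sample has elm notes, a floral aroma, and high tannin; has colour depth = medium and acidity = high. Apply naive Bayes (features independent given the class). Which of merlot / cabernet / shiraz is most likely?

merlot: 0.05 × 0.85 × 0.8 × 0.75 × 0.65 × 0.85 = 0.01408875
cabernet: 0.15 × 0.05 × 0.25 × 0.1 × 0.1 × 0.55 = 0.0000103125
shiraz: 0.8 × 0.4 × 0.2 × 0.2 × 0.75 × 0.45 = 0.00432
Highest score → merlot.

merlot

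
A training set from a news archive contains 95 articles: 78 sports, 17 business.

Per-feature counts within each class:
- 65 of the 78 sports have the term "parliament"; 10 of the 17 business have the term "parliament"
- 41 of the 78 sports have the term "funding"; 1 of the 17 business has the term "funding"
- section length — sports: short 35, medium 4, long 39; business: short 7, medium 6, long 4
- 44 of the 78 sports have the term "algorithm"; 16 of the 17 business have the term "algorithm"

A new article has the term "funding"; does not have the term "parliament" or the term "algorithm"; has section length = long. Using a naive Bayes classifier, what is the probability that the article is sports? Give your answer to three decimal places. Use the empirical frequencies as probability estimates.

sports: (78/95) × (13/78) × (41/78) × (39/78) × (34/78) ≈ 0.015677
business: (17/95) × (7/17) × (1/17) × (4/17) × (1/17) ≈ 0.0000599912
P(sports | x) = 0.015677 / 0.0157369912 ≈ 0.996

0.996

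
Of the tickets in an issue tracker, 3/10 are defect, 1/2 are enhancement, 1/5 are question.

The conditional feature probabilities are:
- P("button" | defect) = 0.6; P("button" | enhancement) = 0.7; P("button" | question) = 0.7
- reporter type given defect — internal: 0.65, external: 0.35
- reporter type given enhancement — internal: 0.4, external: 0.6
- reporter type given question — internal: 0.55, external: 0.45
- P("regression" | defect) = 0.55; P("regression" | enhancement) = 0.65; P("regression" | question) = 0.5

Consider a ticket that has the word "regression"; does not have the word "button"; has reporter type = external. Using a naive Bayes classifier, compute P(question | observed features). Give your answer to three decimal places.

defect: 0.3 × (1−0.6) × 0.35 × 0.55 = 0.0231
enhancement: 0.5 × (1−0.7) × 0.6 × 0.65 = 0.0585
question: 0.2 × (1−0.7) × 0.45 × 0.5 = 0.0135
P(question | x) = 0.0135 / 0.0951 ≈ 0.142

0.142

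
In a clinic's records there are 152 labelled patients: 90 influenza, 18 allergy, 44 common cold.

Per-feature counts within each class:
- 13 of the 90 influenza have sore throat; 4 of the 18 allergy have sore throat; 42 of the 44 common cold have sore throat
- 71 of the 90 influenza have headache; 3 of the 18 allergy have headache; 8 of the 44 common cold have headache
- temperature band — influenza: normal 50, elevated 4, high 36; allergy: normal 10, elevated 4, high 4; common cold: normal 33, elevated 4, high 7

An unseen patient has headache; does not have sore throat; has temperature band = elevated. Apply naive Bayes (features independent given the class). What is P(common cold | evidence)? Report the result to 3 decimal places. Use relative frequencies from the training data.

0.010

influenza: (90/152) × (77/90) × (71/90) × (4/90) ≈ 0.0177615
allergy: (18/152) × (14/18) × (3/18) × (4/18) ≈ 0.00341131
common cold: (44/152) × (2/44) × (8/44) × (4/44) ≈ 0.000217486
P(common cold | x) = 0.000217486 / 0.021390296 ≈ 0.010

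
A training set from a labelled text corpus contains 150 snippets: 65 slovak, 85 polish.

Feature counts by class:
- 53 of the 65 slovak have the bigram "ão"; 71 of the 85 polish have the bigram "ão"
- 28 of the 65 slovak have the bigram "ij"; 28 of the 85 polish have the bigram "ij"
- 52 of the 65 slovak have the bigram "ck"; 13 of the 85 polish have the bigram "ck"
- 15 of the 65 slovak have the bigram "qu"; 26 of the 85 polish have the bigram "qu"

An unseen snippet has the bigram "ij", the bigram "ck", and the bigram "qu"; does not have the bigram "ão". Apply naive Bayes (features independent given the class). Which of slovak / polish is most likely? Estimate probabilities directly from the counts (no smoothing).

slovak: (65/150) × (12/65) × (28/65) × (52/65) × (15/65) ≈ 0.00636213
polish: (85/150) × (14/85) × (28/85) × (13/85) × (26/85) ≈ 0.00143832
Highest score → slovak.

slovak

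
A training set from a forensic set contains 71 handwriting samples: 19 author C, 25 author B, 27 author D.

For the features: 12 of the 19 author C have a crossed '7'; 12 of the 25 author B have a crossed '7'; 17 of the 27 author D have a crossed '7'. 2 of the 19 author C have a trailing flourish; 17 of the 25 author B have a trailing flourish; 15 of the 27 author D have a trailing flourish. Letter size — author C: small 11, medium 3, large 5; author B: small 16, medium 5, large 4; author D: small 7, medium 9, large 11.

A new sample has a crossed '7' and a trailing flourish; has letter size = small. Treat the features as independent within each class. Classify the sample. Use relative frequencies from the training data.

author C: (19/71) × (12/19) × (2/19) × (11/19) ≈ 0.0103
author B: (25/71) × (12/25) × (17/25) × (16/25) ≈ 0.0735549
author D: (27/71) × (17/27) × (15/27) × (7/27) ≈ 0.0344868
Highest score → author B.

author B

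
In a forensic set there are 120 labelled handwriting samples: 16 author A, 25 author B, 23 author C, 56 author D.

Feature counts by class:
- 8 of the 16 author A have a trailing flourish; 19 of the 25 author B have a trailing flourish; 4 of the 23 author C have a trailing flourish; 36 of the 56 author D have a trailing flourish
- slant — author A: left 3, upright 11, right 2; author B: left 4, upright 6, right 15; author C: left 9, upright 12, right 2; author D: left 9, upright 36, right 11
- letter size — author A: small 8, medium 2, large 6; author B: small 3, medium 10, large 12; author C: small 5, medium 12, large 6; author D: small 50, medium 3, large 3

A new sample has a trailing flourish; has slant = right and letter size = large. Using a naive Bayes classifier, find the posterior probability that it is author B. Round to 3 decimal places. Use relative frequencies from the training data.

0.866

author A: (16/120) × (8/16) × (2/16) × (6/16) = 0.003125
author B: (25/120) × (19/25) × (15/25) × (12/25) = 0.0456
author C: (23/120) × (4/23) × (2/23) × (6/23) ≈ 0.000756144
author D: (56/120) × (36/56) × (11/56) × (3/56) ≈ 0.00315689
P(author B | x) = 0.0456 / 0.052638034 ≈ 0.866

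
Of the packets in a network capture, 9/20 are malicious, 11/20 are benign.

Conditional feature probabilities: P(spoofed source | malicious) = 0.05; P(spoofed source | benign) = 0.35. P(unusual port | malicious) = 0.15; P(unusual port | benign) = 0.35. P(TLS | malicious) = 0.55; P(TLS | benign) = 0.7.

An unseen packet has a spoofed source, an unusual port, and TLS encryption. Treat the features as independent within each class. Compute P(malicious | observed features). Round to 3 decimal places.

malicious: 0.45 × 0.05 × 0.15 × 0.55 = 0.00185625
benign: 0.55 × 0.35 × 0.35 × 0.7 = 0.0471625
P(malicious | x) = 0.00185625 / 0.04901875 ≈ 0.038

0.038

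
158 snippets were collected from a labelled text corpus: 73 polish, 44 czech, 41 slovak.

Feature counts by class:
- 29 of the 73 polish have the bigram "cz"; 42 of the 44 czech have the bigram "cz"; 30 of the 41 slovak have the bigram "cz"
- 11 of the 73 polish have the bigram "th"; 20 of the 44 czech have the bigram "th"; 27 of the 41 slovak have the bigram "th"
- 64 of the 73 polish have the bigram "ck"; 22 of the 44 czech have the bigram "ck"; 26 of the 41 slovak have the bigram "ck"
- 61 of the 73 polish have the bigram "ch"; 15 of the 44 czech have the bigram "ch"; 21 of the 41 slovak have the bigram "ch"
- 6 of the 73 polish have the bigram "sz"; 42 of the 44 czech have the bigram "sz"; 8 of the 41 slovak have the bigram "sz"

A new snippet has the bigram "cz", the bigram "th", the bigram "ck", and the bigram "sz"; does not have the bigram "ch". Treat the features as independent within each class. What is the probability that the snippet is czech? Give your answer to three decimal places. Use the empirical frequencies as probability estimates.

polish: (73/158) × (29/73) × (11/73) × (64/73) × (12/73) × (6/73) ≈ 0.000327608
czech: (44/158) × (42/44) × (20/44) × (22/44) × (29/44) × (42/44) ≈ 0.0380086
slovak: (41/158) × (30/41) × (27/41) × (26/41) × (20/41) × (8/41) ≈ 0.0075472
P(czech | x) = 0.0380086 / 0.045883408 ≈ 0.828

0.828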